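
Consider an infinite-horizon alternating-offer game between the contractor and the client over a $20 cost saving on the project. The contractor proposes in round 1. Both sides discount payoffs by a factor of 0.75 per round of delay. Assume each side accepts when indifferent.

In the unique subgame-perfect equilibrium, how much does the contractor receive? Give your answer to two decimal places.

11.43

When the contractor proposes, the client accepts any offer worth at least 0.75 times what the client would get by proposing next round; and vice versa.
This gives x = 20 − 0.75y and y = 20 − 0.75x, where x and y are each side's share when it proposes.
Hence (1 − 0.75·0.75)x = 20(1 − 0.75), i.e. 0.4375·x = 5.
x ≈ 11.4286; the client's share is 20 − x ≈ 8.5714.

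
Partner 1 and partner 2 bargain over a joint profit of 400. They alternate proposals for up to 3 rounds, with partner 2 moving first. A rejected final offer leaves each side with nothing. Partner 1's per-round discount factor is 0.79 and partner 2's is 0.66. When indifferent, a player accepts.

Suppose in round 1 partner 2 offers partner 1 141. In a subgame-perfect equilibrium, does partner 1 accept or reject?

Round 3 (partner 2 proposes): rejection yields 0 for partner 1; partner 2 offers 0 and keeps 400.
Round 2 (partner 1 proposes): partner 2 can get 400 next round, worth 0.66 × 400 = 264 now; partner 1 offers that and keeps 136.
So by rejecting in round 1, partner 1 gets 136 next round, worth 0.79 × 136 = 107.44 now.
Offer 141 ≥ 107.44, so partner 1 accepts.

Accept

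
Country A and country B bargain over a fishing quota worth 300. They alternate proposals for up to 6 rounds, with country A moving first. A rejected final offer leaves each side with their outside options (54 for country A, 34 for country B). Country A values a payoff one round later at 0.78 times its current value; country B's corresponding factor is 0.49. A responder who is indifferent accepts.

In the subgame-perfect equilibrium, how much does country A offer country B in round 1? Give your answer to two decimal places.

Round 6 (country B proposes): country A gets 54 if talks fail, so country B offers 54 and keeps 246.
Round 5 (country A proposes): country B can get 246 next round, worth 0.49 × 246 = 120.54 now; country A offers that and keeps 179.46.
Round 4 (country B proposes): country A can get 179.46 next round, worth 0.78 × 179.46 = 139.9788 now; country B offers that and keeps 160.0212.
Round 3 (country A proposes): country B can get 160.0212 next round, worth 0.49 × 160.0212 = 78.410388 now; country A offers that and keeps 221.589612.
Round 2 (country B proposes): country A can get 221.589612 next round, worth 0.78 × 221.589612 = 172.83989736 now. Country B offers 172.83989736 and keeps 300 − 172.83989736 = 127.16010264.
Round 1 (country A proposes): country B can get 127.16010264 next round, worth 0.49 × 127.16010264 = 62.3084502936 now. Country A offers 62.3084502936 and keeps 300 − 62.3084502936 = 237.6915497064.

62.31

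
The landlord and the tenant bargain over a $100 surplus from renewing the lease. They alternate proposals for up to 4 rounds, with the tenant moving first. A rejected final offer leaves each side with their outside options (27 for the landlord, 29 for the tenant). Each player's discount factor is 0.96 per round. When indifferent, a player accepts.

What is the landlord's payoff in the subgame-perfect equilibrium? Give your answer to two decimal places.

66.66

Round 4 (the landlord proposes): the tenant gets 29 if talks fail, so the landlord offers 29 and keeps 71.
Round 3 (the tenant proposes): the landlord can get 71 next round, worth 0.96 × 71 = 68.16 now; the tenant offers that and keeps 31.84.
Round 2 (the landlord proposes): the tenant can get 31.84 next round, worth 0.96 × 31.84 = 30.5664 now. The landlord offers 30.5664 and keeps 100 − 30.5664 = 69.4336.
Round 1 (the tenant proposes): the landlord can get 69.4336 next round, worth 0.96 × 69.4336 = 66.656256 now. The tenant offers 66.656256 and keeps 100 − 66.656256 = 33.343744.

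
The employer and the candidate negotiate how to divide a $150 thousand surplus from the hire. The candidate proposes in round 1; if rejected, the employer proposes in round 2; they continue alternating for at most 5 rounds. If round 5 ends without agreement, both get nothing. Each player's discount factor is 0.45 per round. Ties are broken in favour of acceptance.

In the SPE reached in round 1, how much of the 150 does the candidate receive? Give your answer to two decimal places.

Round 5 (the candidate proposes): the employer will accept anything ≥ 0, so the candidate offers 0 and keeps 150.
Round 4 (the employer proposes): the candidate can get 150 next round, worth 0.45 × 150 = 67.5 now; the employer offers that and keeps 82.5.
Round 3 (the candidate proposes): the employer can get 82.5 next round, worth 0.45 × 82.5 = 37.125 now. The candidate offers 37.125 and keeps 150 − 37.125 = 112.875.
Round 2 (the employer proposes): the candidate can get 112.875 next round, worth 0.45 × 112.875 = 50.79375 now. The employer offers 50.79375 and keeps 150 − 50.79375 = 99.20625.
Round 1 (the candidate proposes): the employer can get 99.20625 next round, worth 0.45 × 99.20625 = 44.6428125 now. The candidate offers 44.6428125 and keeps 150 − 44.6428125 = 105.3571875.

105.36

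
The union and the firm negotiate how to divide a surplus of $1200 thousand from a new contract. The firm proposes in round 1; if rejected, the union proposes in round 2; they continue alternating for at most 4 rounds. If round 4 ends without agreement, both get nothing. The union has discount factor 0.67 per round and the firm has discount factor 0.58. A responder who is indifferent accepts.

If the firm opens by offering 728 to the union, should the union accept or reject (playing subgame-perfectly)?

Round 4 (the union proposes): the firm will accept anything ≥ 0, so the union offers 0 and keeps 1200.
Round 3 (the firm proposes): the union can get 1200 next round, worth 0.67 × 1200 = 804 now, so the firm offers 804, keeping 396.
Round 2 (the union proposes): the firm can get 396 next round, worth 0.58 × 396 = 229.68 now. The union offers 229.68 and keeps 1200 − 229.68 = 970.32.
So by rejecting in round 1, the union gets 970.32 next round, worth 0.67 × 970.32 = 650.1144 now.
Offer 728 ≥ 650.1144, so the union accepts.

Accept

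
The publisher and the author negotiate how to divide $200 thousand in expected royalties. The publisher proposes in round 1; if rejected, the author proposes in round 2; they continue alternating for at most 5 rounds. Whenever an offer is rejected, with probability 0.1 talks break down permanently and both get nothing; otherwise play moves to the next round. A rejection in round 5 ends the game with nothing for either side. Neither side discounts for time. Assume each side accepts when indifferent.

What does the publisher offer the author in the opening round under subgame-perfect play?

By backward induction:
Round 5 (the publisher proposes): the author will accept anything ≥ 0, so the publisher offers 0 and keeps 200.
Round 4 (the author proposes): rejecting gives the publisher an expected 0.9 × 200 = 180. The author offers 180 and keeps 200 − 180 = 20.
Round 3 (the publisher proposes): rejecting gives the author an expected 0.9 × 20 = 18, so the publisher offers 18, keeping 182.
Round 2 (the author proposes): rejecting gives the publisher an expected 0.9 × 182 = 163.8. The author offers 163.8 and keeps 200 − 163.8 = 36.2.
Round 1 (the publisher proposes): rejecting gives the author an expected 0.9 × 36.2 = 32.58, so the publisher offers 32.58, keeping 167.42.

32.58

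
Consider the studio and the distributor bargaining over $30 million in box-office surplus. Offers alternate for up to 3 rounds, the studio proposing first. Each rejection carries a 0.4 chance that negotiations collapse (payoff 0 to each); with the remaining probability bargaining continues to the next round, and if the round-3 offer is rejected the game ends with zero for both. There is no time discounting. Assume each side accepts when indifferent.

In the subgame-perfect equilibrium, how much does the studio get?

22.8

Round 3 (the studio proposes): rejection yields 0 for the distributor; the studio offers 0 and keeps 30.
Round 2 (the distributor proposes): rejecting gives the studio an expected 0.6 × 30 = 18. The distributor offers 18 and keeps 30 − 18 = 12.
Round 1 (the studio proposes): rejecting gives the distributor an expected 0.6 × 12 = 7.2. The studio offers 7.2 and keeps 30 − 7.2 = 22.8.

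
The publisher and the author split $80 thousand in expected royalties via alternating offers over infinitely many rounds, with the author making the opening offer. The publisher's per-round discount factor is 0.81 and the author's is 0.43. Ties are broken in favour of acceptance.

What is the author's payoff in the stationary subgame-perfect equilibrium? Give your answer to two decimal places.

23.32

In a stationary SPE each proposer offers the other exactly their discounted continuation value.
If the author keeps x when proposing and the publisher keeps y when proposing, then x = 80 − 0.81y and y = 80 − 0.43x.
Solving: x = 80(1 − 0.81) / (1 − 0.43·0.81) = 15.2 / 0.6517 ≈ 23.3236.
The publisher gets 80 − 23.3236 ≈ 56.6764.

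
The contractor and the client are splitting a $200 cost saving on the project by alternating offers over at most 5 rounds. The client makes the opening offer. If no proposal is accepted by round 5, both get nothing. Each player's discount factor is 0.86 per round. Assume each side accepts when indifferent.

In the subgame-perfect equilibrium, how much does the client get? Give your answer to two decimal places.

Round 5 (the client proposes): rejection yields 0 for the contractor; the client offers 0 and keeps 200.
Round 4 (the contractor proposes): the client can get 200 next round, worth 0.86 × 200 = 172 now, so the contractor offers 172, keeping 28.
Round 3 (the client proposes): the contractor can get 28 next round, worth 0.86 × 28 = 24.08 now. The client offers 24.08 and keeps 200 − 24.08 = 175.92.
Round 2 (the contractor proposes): the client can get 175.92 next round, worth 0.86 × 175.92 = 151.2912 now, so the contractor offers 151.2912, keeping 48.7088.
Round 1 (the client proposes): the contractor can get 48.7088 next round, worth 0.86 × 48.7088 = 41.889568 now, so the client offers 41.889568, keeping 158.110432.

158.11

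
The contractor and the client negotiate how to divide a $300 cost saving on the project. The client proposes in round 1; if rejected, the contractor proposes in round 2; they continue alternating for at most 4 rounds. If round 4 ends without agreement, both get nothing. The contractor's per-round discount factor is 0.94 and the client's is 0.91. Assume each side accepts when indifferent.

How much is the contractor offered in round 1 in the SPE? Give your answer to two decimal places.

266.60

Round 4 (the contractor proposes): the client will accept anything ≥ 0, so the contractor offers 0 and keeps 300.
Round 3 (the client proposes): the contractor can get 300 next round, worth 0.94 × 300 = 282 now, so the client offers 282, keeping 18.
Round 2 (the contractor proposes): the client can get 18 next round, worth 0.91 × 18 = 16.38 now; the contractor offers that and keeps 283.62.
Round 1 (the client proposes): the contractor can get 283.62 next round, worth 0.94 × 283.62 = 266.6028 now, so the client offers 266.6028, keeping 33.3972.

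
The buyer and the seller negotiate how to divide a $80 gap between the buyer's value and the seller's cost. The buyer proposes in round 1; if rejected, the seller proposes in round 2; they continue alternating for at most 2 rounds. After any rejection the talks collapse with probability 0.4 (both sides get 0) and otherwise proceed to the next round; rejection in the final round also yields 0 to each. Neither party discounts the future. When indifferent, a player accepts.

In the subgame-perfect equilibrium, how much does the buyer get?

32

By backward induction:
Round 2 (the seller proposes): the buyer will accept anything ≥ 0, so the seller offers 0 and keeps 80.
Round 1 (the buyer proposes): rejecting gives the seller an expected 0.6 × 80 = 48; the buyer offers that and keeps 32.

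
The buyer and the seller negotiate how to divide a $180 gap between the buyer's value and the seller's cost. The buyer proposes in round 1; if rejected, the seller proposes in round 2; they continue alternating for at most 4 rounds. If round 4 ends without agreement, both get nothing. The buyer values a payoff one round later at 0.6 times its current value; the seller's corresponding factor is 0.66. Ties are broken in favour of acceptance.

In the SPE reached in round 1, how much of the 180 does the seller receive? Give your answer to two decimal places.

Round 4 (the seller proposes): rejection yields 0 for the buyer; the seller offers 0 and keeps 180.
Round 3 (the buyer proposes): the seller can get 180 next round, worth 0.66 × 180 = 118.8 now, so the buyer offers 118.8, keeping 61.2.
Round 2 (the seller proposes): the buyer can get 61.2 next round, worth 0.6 × 61.2 = 36.72 now; the seller offers that and keeps 143.28.
Round 1 (the buyer proposes): the seller can get 143.28 next round, worth 0.66 × 143.28 = 94.5648 now, so the buyer offers 94.5648, keeping 85.4352.

94.56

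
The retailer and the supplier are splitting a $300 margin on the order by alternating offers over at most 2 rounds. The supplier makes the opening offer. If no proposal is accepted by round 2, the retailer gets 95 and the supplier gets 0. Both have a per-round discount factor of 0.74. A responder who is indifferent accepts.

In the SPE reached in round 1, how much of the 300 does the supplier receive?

Round 2 (the retailer proposes): rejection yields 0 for the supplier; the retailer offers 0 and keeps 300.
Round 1 (the supplier proposes): the retailer can get 300 next round, worth 0.74 × 300 = 222 now; the supplier offers that and keeps 78.

78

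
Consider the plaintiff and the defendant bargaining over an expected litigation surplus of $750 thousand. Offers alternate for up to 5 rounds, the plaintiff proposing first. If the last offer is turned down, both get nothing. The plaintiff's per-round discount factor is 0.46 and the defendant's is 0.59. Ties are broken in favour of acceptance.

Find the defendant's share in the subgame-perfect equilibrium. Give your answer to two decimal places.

303.80

Solve by backward induction from round 5.
Round 5 (the plaintiff proposes): rejection yields 0 for the defendant; the plaintiff offers 0 and keeps 750.
Round 4 (the defendant proposes): the plaintiff can get 750 next round, worth 0.46 × 750 = 345 now. The defendant offers 345 and keeps 750 − 345 = 405.
Round 3 (the plaintiff proposes): the defendant can get 405 next round, worth 0.59 × 405 = 238.95 now; the plaintiff offers that and keeps 511.05.
Round 2 (the defendant proposes): the plaintiff can get 511.05 next round, worth 0.46 × 511.05 = 235.083 now, so the defendant offers 235.083, keeping 514.917.
Round 1 (the plaintiff proposes): the defendant can get 514.917 next round, worth 0.59 × 514.917 = 303.80103 now, so the plaintiff offers 303.80103, keeping 446.19897.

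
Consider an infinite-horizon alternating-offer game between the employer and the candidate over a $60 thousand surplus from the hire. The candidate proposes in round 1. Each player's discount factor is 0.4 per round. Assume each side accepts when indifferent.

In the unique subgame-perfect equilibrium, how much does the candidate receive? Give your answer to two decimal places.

Let x be the candidate's share when the candidate proposes and y be the employer's share when the employer proposes.
The employer accepts iff offered ≥ 0.4·y, so x = 60 − 0.4y. Symmetrically y = 60 − 0.4x.
Substituting: x = 60 − 0.4(60 − 0.4x), giving x(1 − 0.4·0.4) = 60(1 − 0.4).
So x = 60 × 0.6 / 0.84 ≈ 42.8571, and the employer receives 60 − x ≈ 17.1429.

42.86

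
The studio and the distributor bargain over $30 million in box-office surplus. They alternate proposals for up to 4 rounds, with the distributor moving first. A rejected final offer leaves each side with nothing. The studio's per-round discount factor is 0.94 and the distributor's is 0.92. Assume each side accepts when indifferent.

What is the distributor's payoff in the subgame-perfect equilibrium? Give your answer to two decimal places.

3.36

Round 4 (the studio proposes): rejection yields 0 for the distributor; the studio offers 0 and keeps 30.
Round 3 (the distributor proposes): the studio can get 30 next round, worth 0.94 × 30 = 28.2 now. The distributor offers 28.2 and keeps 30 − 28.2 = 1.8.
Round 2 (the studio proposes): the distributor can get 1.8 next round, worth 0.92 × 1.8 = 1.656 now. The studio offers 1.656 and keeps 30 − 1.656 = 28.344.
Round 1 (the distributor proposes): the studio can get 28.344 next round, worth 0.94 × 28.344 = 26.64336 now. The distributor offers 26.64336 and keeps 30 − 26.64336 = 3.35664.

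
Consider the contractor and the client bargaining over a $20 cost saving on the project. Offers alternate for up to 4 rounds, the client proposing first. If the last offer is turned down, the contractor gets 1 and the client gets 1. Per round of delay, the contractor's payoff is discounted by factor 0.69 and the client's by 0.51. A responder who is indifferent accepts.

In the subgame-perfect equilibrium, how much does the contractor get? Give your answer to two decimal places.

11.38

Solve by backward induction from round 4.
Round 4 (the contractor proposes): the client gets 1 if talks fail, so the contractor offers 1 and keeps 19.
Round 3 (the client proposes): the contractor can get 19 next round, worth 0.69 × 19 = 13.11 now; the client offers that and keeps 6.89.
Round 2 (the contractor proposes): the client can get 6.89 next round, worth 0.51 × 6.89 = 3.5139 now, so the contractor offers 3.5139, keeping 16.4861.
Round 1 (the client proposes): the contractor can get 16.4861 next round, worth 0.69 × 16.4861 = 11.375409 now; the client offers that and keeps 8.624591.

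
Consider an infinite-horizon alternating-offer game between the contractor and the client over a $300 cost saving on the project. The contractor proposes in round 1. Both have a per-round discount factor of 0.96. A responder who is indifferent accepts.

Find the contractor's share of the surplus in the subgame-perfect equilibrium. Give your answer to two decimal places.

153.06

Let x be the contractor's share when the contractor proposes and y be the client's share when the client proposes.
The client accepts iff offered ≥ 0.96·y, so x = 300 − 0.96y. Symmetrically y = 300 − 0.96x.
Substituting: x = 300 − 0.96(300 − 0.96x), giving x(1 − 0.96·0.96) = 300(1 − 0.96).
So x = 300 × 0.04 / 0.0784 ≈ 153.0612, and the client receives 300 − x ≈ 146.9388.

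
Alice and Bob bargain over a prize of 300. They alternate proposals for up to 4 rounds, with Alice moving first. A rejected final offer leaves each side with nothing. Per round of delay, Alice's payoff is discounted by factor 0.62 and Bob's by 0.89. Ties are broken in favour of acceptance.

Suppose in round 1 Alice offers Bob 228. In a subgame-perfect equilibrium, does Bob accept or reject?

Reject

Round 4 (Bob proposes): rejection yields 0 for Alice; Bob offers 0 and keeps 300.
Round 3 (Alice proposes): Bob can get 300 next round, worth 0.89 × 300 = 267 now. Alice offers 267 and keeps 300 − 267 = 33.
Round 2 (Bob proposes): Alice can get 33 next round, worth 0.62 × 33 = 20.46 now; Bob offers that and keeps 279.54.
So by rejecting in round 1, Bob gets 279.54 next round, worth 0.89 × 279.54 = 248.7906 now.
Offer 228 < 248.7906, so Bob rejects.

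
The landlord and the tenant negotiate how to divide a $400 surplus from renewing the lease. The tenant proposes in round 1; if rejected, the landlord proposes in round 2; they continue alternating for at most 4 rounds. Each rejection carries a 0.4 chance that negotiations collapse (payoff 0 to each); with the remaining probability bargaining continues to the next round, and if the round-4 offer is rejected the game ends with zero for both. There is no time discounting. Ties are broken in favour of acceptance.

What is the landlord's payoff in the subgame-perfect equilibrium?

Round 4 (the landlord proposes): rejection yields 0 for the tenant; the landlord offers 0 and keeps 400.
Round 3 (the tenant proposes): rejecting gives the landlord an expected 0.6 × 400 = 240; the tenant offers that and keeps 160.
Round 2 (the landlord proposes): rejecting gives the tenant an expected 0.6 × 160 = 96. The landlord offers 96 and keeps 400 − 96 = 304.
Round 1 (the tenant proposes): rejecting gives the landlord an expected 0.6 × 304 = 182.4; the tenant offers that and keeps 217.6.

182.4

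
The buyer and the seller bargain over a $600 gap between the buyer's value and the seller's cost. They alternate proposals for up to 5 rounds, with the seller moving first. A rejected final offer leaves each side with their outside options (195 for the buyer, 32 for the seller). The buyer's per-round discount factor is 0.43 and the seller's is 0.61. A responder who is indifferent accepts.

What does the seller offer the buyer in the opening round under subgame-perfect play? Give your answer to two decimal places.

140.43

Round 5 (the seller proposes): the buyer gets 195 if talks fail, so the seller offers 195 and keeps 405.
Round 4 (the buyer proposes): the seller can get 405 next round, worth 0.61 × 405 = 247.05 now; the buyer offers that and keeps 352.95.
Round 3 (the seller proposes): the buyer can get 352.95 next round, worth 0.43 × 352.95 = 151.7685 now; the seller offers that and keeps 448.2315.
Round 2 (the buyer proposes): the seller can get 448.2315 next round, worth 0.61 × 448.2315 = 273.421215 now. The buyer offers 273.421215 and keeps 600 − 273.421215 = 326.578785.
Round 1 (the seller proposes): the buyer can get 326.578785 next round, worth 0.43 × 326.578785 = 140.42887755 now, so the seller offers 140.42887755, keeping 459.57112245.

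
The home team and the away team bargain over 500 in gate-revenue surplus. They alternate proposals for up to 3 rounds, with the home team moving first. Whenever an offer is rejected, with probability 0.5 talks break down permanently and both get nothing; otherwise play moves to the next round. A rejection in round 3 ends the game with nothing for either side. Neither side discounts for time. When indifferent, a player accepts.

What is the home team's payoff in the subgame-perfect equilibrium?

375

By backward induction:
Round 3 (the home team proposes): rejection yields 0 for the away team; the home team offers 0 and keeps 500.
Round 2 (the away team proposes): rejecting gives the home team an expected 0.5 × 500 = 250. The away team offers 250 and keeps 500 − 250 = 250.
Round 1 (the home team proposes): rejecting gives the away team an expected 0.5 × 250 = 125. The home team offers 125 and keeps 500 − 125 = 375.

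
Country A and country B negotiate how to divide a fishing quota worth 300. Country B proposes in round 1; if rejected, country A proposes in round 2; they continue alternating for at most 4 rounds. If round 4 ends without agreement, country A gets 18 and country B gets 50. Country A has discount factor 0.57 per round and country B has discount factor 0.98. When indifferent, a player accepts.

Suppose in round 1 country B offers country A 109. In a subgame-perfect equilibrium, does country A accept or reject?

Round 4 (country A proposes): country B gets 50 if talks fail, so country A offers 50 and keeps 250.
Round 3 (country B proposes): country A can get 250 next round, worth 0.57 × 250 = 142.5 now. Country B offers 142.5 and keeps 300 − 142.5 = 157.5.
Round 2 (country A proposes): country B can get 157.5 next round, worth 0.98 × 157.5 = 154.35 now. Country A offers 154.35 and keeps 300 − 154.35 = 145.65.
So by rejecting in round 1, country A gets 145.65 next round, worth 0.57 × 145.65 = 83.0205 now.
Offer 109 ≥ 83.0205, so country A accepts.

Accept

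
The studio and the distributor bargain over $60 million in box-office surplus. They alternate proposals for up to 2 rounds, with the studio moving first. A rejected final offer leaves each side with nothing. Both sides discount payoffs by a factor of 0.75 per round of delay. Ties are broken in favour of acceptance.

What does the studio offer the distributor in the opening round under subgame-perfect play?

Round 2 (the distributor proposes): rejection yields 0 for the studio; the distributor offers 0 and keeps 60.
Round 1 (the studio proposes): the distributor can get 60 next round, worth 0.75 × 60 = 45 now. The studio offers 45 and keeps 60 − 45 = 15.

45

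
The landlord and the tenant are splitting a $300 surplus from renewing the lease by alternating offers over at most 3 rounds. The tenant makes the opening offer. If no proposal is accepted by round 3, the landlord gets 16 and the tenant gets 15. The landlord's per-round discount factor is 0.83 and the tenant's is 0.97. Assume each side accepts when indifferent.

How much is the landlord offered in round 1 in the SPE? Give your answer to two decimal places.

20.35

Work backward from the last round.
Round 3 (the tenant proposes): the landlord gets 16 if talks fail, so the tenant offers 16 and keeps 284.
Round 2 (the landlord proposes): the tenant can get 284 next round, worth 0.97 × 284 = 275.48 now, so the landlord offers 275.48, keeping 24.52.
Round 1 (the tenant proposes): the landlord can get 24.52 next round, worth 0.83 × 24.52 = 20.3516 now; the tenant offers that and keeps 279.6484.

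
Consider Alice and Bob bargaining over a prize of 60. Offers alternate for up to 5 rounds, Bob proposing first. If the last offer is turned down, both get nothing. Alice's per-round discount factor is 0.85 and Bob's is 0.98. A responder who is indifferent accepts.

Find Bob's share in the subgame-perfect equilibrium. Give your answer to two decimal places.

Round 5 (Bob proposes): rejection yields 0 for Alice; Bob offers 0 and keeps 60.
Round 4 (Alice proposes): Bob can get 60 next round, worth 0.98 × 60 = 58.8 now; Alice offers that and keeps 1.2.
Round 3 (Bob proposes): Alice can get 1.2 next round, worth 0.85 × 1.2 = 1.02 now. Bob offers 1.02 and keeps 60 − 1.02 = 58.98.
Round 2 (Alice proposes): Bob can get 58.98 next round, worth 0.98 × 58.98 = 57.8004 now, so Alice offers 57.8004, keeping 2.1996.
Round 1 (Bob proposes): Alice can get 2.1996 next round, worth 0.85 × 2.1996 = 1.86966 now, so Bob offers 1.86966, keeping 58.13034.

58.13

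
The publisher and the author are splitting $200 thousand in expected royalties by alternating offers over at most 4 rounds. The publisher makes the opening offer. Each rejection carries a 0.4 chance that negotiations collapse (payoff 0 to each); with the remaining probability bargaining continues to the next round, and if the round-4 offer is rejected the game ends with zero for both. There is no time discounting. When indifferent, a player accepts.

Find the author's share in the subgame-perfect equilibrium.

91.2

By backward induction:
Round 4 (the author proposes): rejection yields 0 for the publisher; the author offers 0 and keeps 200.
Round 3 (the publisher proposes): rejecting gives the author an expected 0.6 × 200 = 120; the publisher offers that and keeps 80.
Round 2 (the author proposes): rejecting gives the publisher an expected 0.6 × 80 = 48; the author offers that and keeps 152.
Round 1 (the publisher proposes): rejecting gives the author an expected 0.6 × 152 = 91.2; the publisher offers that and keeps 108.8.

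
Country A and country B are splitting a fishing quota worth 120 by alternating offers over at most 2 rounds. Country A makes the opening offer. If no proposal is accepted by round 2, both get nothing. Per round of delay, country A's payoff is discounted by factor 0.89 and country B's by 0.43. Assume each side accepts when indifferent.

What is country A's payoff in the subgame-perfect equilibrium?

By backward induction:
Round 2 (country B proposes): rejection yields 0 for country A; country B offers 0 and keeps 120.
Round 1 (country A proposes): country B can get 120 next round, worth 0.43 × 120 = 51.6 now; country A offers that and keeps 68.4.

68.4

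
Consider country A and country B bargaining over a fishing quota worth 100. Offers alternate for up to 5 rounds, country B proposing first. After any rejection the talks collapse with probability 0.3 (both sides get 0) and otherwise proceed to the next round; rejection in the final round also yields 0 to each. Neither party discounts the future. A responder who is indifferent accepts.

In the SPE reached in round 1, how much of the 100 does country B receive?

Round 5 (country B proposes): rejection yields 0 for country A; country B offers 0 and keeps 100.
Round 4 (country A proposes): rejecting gives country B an expected 0.7 × 100 = 70; country A offers that and keeps 30.
Round 3 (country B proposes): rejecting gives country A an expected 0.7 × 30 = 21. Country B offers 21 and keeps 100 − 21 = 79.
Round 2 (country A proposes): rejecting gives country B an expected 0.7 × 79 = 55.3. Country A offers 55.3 and keeps 100 − 55.3 = 44.7.
Round 1 (country B proposes): rejecting gives country A an expected 0.7 × 44.7 = 31.29; country B offers that and keeps 68.71.

68.71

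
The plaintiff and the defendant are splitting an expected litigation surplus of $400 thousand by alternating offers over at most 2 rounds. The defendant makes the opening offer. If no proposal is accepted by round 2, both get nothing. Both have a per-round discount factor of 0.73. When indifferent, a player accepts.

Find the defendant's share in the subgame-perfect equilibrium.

108

Round 2 (the plaintiff proposes): the defendant will accept anything ≥ 0, so the plaintiff offers 0 and keeps 400.
Round 1 (the defendant proposes): the plaintiff can get 400 next round, worth 0.73 × 400 = 292 now, so the defendant offers 292, keeping 108.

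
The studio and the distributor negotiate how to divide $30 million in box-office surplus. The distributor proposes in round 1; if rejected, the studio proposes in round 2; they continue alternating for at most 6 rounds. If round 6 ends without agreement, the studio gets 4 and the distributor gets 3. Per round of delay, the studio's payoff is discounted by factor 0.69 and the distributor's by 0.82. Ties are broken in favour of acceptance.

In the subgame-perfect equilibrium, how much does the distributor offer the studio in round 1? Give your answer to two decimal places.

11.80

Round 6 (the studio proposes): the distributor gets 3 if talks fail, so the studio offers 3 and keeps 27.
Round 5 (the distributor proposes): the studio can get 27 next round, worth 0.69 × 27 = 18.63 now; the distributor offers that and keeps 11.37.
Round 4 (the studio proposes): the distributor can get 11.37 next round, worth 0.82 × 11.37 = 9.3234 now. The studio offers 9.3234 and keeps 30 − 9.3234 = 20.6766.
Round 3 (the distributor proposes): the studio can get 20.6766 next round, worth 0.69 × 20.6766 = 14.266854 now; the distributor offers that and keeps 15.733146.
Round 2 (the studio proposes): the distributor can get 15.733146 next round, worth 0.82 × 15.733146 = 12.90117972 now. The studio offers 12.90117972 and keeps 30 − 12.90117972 = 17.09882028.
Round 1 (the distributor proposes): the studio can get 17.09882028 next round, worth 0.69 × 17.09882028 = 11.7981859932 now; the distributor offers that and keeps 18.2018140068.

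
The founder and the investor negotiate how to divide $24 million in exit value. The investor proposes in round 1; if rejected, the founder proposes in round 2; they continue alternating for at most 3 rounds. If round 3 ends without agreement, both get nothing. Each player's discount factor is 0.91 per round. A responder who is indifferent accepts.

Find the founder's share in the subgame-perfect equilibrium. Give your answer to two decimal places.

Round 3 (the investor proposes): rejection yields 0 for the founder; the investor offers 0 and keeps 24.
Round 2 (the founder proposes): the investor can get 24 next round, worth 0.91 × 24 = 21.84 now. The founder offers 21.84 and keeps 24 − 21.84 = 2.16.
Round 1 (the investor proposes): the founder can get 2.16 next round, worth 0.91 × 2.16 = 1.9656 now, so the investor offers 1.9656, keeping 22.0344.

1.97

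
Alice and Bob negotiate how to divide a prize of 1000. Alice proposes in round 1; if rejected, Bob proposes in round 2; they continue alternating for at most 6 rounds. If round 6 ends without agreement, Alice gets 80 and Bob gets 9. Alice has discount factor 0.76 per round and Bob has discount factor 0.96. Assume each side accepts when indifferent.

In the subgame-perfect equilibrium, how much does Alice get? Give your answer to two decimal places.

131.36

Work backward from the last round.
Round 6 (Bob proposes): Alice gets 80 if talks fail, so Bob offers 80 and keeps 920.
Round 5 (Alice proposes): Bob can get 920 next round, worth 0.96 × 920 = 883.2 now. Alice offers 883.2 and keeps 1000 − 883.2 = 116.8.
Round 4 (Bob proposes): Alice can get 116.8 next round, worth 0.76 × 116.8 = 88.768 now, so Bob offers 88.768, keeping 911.232.
Round 3 (Alice proposes): Bob can get 911.232 next round, worth 0.96 × 911.232 = 874.78272 now; Alice offers that and keeps 125.21728.
Round 2 (Bob proposes): Alice can get 125.21728 next round, worth 0.76 × 125.21728 = 95.1651328 now; Bob offers that and keeps 904.8348672.
Round 1 (Alice proposes): Bob can get 904.8348672 next round, worth 0.96 × 904.8348672 = 868.641472512 now. Alice offers 868.641472512 and keeps 1000 − 868.641472512 = 131.358527488.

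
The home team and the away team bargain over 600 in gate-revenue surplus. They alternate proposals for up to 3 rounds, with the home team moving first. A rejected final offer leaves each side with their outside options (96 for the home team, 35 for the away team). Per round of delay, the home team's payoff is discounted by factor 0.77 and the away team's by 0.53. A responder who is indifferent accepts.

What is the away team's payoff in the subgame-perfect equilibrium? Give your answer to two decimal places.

87.42

Work backward from the last round.
Round 3 (the home team proposes): the away team gets 35 if talks fail, so the home team offers 35 and keeps 565.
Round 2 (the away team proposes): the home team can get 565 next round, worth 0.77 × 565 = 435.05 now. The away team offers 435.05 and keeps 600 − 435.05 = 164.95.
Round 1 (the home team proposes): the away team can get 164.95 next round, worth 0.53 × 164.95 = 87.4235 now, so the home team offers 87.4235, keeping 512.5765.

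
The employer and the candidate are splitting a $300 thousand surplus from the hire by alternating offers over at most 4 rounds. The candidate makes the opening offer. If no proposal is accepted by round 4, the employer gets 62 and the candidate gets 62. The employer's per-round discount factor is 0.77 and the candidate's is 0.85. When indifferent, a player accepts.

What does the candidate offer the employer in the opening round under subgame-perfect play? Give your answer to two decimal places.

154.59

Round 4 (the employer proposes): the candidate gets 62 if talks fail, so the employer offers 62 and keeps 238.
Round 3 (the candidate proposes): the employer can get 238 next round, worth 0.77 × 238 = 183.26 now, so the candidate offers 183.26, keeping 116.74.
Round 2 (the employer proposes): the candidate can get 116.74 next round, worth 0.85 × 116.74 = 99.229 now; the employer offers that and keeps 200.771.
Round 1 (the candidate proposes): the employer can get 200.771 next round, worth 0.77 × 200.771 = 154.59367 now. The candidate offers 154.59367 and keeps 300 − 154.59367 = 145.40633.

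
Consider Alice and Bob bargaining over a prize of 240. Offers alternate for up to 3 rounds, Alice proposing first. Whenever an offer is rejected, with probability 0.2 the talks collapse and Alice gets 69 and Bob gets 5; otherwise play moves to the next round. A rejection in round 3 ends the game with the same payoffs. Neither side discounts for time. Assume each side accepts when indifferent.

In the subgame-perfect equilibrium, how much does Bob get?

By backward induction:
Round 3 (Alice proposes): Bob gets 5 if talks fail, so Alice offers 5 and keeps 235.
Round 2 (Bob proposes): rejecting gives Alice an expected 0.8 × 235 + 0.2 × 69 = 201.8; Bob offers that and keeps 38.2.
Round 1 (Alice proposes): rejecting gives Bob an expected 0.8 × 38.2 + 0.2 × 5 = 31.56; Alice offers that and keeps 208.44.

31.56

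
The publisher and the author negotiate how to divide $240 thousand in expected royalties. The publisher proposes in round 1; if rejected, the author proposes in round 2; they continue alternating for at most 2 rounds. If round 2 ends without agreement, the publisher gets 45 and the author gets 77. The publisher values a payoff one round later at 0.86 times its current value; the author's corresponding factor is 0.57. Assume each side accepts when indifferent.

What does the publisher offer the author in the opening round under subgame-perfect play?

Work backward from the last round.
Round 2 (the author proposes): the publisher gets 45 if talks fail, so the author offers 45 and keeps 195.
Round 1 (the publisher proposes): the author can get 195 next round, worth 0.57 × 195 = 111.15 now. The publisher offers 111.15 and keeps 240 − 111.15 = 128.85.

111.15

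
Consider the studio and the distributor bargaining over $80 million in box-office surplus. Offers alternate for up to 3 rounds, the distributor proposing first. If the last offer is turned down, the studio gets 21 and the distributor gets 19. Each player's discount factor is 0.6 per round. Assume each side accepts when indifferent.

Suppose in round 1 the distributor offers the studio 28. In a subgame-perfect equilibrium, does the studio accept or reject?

Accept

Round 3 (the distributor proposes): the studio gets 21 if talks fail, so the distributor offers 21 and keeps 59.
Round 2 (the studio proposes): the distributor can get 59 next round, worth 0.6 × 59 = 35.4 now, so the studio offers 35.4, keeping 44.6.
So by rejecting in round 1, the studio gets 44.6 next round, worth 0.6 × 44.6 = 26.76 now.
Offer 28 ≥ 26.76, so the studio accepts.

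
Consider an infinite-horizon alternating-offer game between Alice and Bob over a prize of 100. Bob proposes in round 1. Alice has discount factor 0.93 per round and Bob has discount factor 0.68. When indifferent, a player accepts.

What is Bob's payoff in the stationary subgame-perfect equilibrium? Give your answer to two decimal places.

In a stationary SPE each proposer offers the other exactly their discounted continuation value.
If Bob keeps x when proposing and Alice keeps y when proposing, then x = 100 − 0.93y and y = 100 − 0.68x.
Solving: x = 100(1 − 0.93) / (1 − 0.68·0.93) = 7 / 0.3676 ≈ 19.0424.
Alice gets 100 − 19.0424 ≈ 80.9576.

19.04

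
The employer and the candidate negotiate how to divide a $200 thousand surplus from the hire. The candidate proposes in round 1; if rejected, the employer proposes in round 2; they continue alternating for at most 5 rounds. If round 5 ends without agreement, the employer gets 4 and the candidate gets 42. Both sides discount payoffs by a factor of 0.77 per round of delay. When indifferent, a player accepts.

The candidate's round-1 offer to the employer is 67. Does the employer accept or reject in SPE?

Accept

Work out the employer's continuation value if the offer is rejected.
Round 5 (the candidate proposes): the employer gets 4 if talks fail, so the candidate offers 4 and keeps 196.
Round 4 (the employer proposes): the candidate can get 196 next round, worth 0.77 × 196 = 150.92 now, so the employer offers 150.92, keeping 49.08.
Round 3 (the candidate proposes): the employer can get 49.08 next round, worth 0.77 × 49.08 = 37.7916 now, so the candidate offers 37.7916, keeping 162.2084.
Round 2 (the employer proposes): the candidate can get 162.2084 next round, worth 0.77 × 162.2084 = 124.900468 now, so the employer offers 124.900468, keeping 75.099532.
So by rejecting in round 1, the employer gets 75.099532 next round, worth 0.77 × 75.099532 = 57.82663964 now.
Offer 67 ≥ 57.82663964, so the employer accepts.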